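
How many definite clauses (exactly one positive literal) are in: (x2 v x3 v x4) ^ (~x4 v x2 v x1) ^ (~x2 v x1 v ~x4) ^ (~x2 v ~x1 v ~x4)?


A definite clause has exactly one positive literal.
Clause 1: 3 positive -> not definite
Clause 2: 2 positive -> not definite
Clause 3: 1 positive -> definite
Clause 4: 0 positive -> not definite
Definite clause count = 1.

1


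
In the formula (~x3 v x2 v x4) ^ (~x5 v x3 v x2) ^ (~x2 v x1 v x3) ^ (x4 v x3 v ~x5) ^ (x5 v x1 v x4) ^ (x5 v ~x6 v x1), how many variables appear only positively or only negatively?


A pure literal appears in only one polarity across all clauses.
Pure literals: x1 (positive only), x4 (positive only), x6 (negative only).
Count = 3.

3


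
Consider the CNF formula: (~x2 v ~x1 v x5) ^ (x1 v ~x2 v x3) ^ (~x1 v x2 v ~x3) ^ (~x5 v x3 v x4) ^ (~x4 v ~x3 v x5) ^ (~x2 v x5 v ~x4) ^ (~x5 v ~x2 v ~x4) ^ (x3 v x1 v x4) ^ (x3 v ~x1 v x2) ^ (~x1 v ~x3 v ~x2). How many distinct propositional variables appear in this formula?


Identify each distinct variable in the formula.
Variables found: x1, x2, x3, x4, x5.
Total distinct variables = 5.

5


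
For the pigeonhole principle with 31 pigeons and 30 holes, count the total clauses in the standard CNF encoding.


The PHP encoding has two parts:
1) At-least-one-hole clauses: 31 (one per pigeon, each with 30 literals).
2) At-most-one-pigeon-per-hole clauses: 30 holes * C(31,2) = 30 * 465 = 13950.
Total clauses = 31 + 13950 = 13981.

13981


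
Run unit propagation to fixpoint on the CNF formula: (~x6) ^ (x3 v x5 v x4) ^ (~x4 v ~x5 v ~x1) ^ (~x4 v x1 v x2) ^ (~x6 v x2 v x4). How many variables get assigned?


Unit propagation repeatedly assigns the literal in any unit clause, then simplifies.
Assignments in order: x6 = F.
No further unit clauses remain.
Total variables assigned = 1.

1


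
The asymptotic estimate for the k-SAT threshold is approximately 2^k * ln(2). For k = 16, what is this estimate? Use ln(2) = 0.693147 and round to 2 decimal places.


Using the asymptotic formula: threshold ~ 2^k * ln(2).
2^16 = 65536.
65536 * 0.693147 = 45426.08.

45426.08


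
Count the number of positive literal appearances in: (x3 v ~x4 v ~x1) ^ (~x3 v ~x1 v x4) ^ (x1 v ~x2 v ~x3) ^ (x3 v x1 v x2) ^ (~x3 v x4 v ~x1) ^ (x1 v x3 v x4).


Scan each clause for unnegated literals.
Clause 1: 1 positive; Clause 2: 1 positive; Clause 3: 1 positive; Clause 4: 3 positive; Clause 5: 1 positive; Clause 6: 3 positive.
Total positive literal occurrences = 10.

10


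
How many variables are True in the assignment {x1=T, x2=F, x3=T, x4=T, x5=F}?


The weight is the number of variables assigned True.
True variables: x1, x3, x4.
Weight = 3.

3


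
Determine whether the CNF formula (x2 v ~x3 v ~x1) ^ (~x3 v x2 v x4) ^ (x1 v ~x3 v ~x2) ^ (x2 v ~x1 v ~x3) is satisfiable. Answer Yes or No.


Check all 16 possible truth assignments.
Number of satisfying assignments found: 11.
The formula is satisfiable.

Yes


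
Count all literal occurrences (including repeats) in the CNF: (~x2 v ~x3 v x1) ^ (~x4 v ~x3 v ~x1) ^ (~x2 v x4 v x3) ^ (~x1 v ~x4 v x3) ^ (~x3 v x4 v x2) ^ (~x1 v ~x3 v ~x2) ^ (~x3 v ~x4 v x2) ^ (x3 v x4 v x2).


Clause lengths: 3, 3, 3, 3, 3, 3, 3, 3.
Sum = 3 + 3 + 3 + 3 + 3 + 3 + 3 + 3 = 24.

24


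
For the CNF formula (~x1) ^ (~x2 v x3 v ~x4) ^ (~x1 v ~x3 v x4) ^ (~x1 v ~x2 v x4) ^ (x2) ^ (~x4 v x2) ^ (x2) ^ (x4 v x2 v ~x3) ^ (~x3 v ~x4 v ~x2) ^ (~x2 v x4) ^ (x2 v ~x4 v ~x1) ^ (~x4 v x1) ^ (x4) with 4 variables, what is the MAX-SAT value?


Enumerate all 16 truth assignments.
For each, count how many of the 13 clauses are satisfied.
The formula is not fully satisfiable, so the maximum is below 13.
Maximum simultaneously satisfiable clauses = 11.

11


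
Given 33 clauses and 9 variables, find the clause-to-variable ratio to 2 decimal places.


Clause-to-variable ratio = clauses / variables.
33 / 9 = 3.67.

3.67


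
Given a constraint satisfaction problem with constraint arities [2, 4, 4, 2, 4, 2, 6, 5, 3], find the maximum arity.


The arities are: 2, 4, 4, 2, 4, 2, 6, 5, 3.
Scan for the maximum value.
Maximum arity = 6.

6


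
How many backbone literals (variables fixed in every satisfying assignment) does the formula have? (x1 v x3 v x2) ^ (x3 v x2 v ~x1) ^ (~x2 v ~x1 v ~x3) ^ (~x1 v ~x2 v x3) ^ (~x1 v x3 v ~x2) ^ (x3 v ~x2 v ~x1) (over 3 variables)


Find all satisfying assignments: 4 model(s).
Check which variables have the same value in every model.
No variable is fixed across all models.
Backbone size = 0.

0


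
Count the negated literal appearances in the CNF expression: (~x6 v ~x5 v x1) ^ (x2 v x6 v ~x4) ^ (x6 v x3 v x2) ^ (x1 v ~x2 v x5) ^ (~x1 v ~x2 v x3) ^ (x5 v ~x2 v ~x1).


Scan each clause for negated literals.
Clause 1: 2 negative; Clause 2: 1 negative; Clause 3: 0 negative; Clause 4: 1 negative; Clause 5: 2 negative; Clause 6: 2 negative.
Total negative literal occurrences = 8.

8


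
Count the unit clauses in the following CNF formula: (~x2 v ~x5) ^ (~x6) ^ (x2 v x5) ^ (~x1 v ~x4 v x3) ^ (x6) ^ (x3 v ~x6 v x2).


A unit clause contains exactly one literal.
Unit clauses found: (~x6), (x6).
Count = 2.

2


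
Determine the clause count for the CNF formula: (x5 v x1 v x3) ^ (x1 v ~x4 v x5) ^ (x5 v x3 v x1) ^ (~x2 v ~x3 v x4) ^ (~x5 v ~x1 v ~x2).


Each group enclosed in parentheses joined by ^ is one clause.
Counting the conjuncts: 5 clauses.

5


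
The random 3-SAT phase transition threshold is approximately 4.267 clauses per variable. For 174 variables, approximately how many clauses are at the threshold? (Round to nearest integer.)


The 3-SAT phase transition occurs at approximately 4.267 clauses per variable.
m = 4.267 * 174 = 742.458.
Rounded to nearest integer: 742.

742


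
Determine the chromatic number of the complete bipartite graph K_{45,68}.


K_{45,68} is bipartite by definition: the two parts are independent sets, with every edge crossing between them.
Color all vertices in one part with color 1 and all vertices in the other part with color 2.
Since the graph has at least one edge, one color does not suffice.
Chromatic number = 2.

2


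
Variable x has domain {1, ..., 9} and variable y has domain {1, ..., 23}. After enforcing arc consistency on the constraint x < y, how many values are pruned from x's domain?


For the constraint x < y, x needs a supporting value in y's domain.
x can be at most 22 (one less than y's maximum).
Valid x values from domain: 9 out of 9.
Pruned = 9 - 9 = 0.

0


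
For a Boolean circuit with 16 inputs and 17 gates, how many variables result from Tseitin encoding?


The Tseitin transformation introduces one auxiliary variable per gate.
Total variables = inputs + gates = 16 + 17 = 33.

33


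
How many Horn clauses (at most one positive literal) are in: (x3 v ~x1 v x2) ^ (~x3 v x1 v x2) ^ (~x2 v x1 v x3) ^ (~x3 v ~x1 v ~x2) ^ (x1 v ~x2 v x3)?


A Horn clause has at most one positive literal.
Clause 1: 2 positive lit(s) -> not Horn
Clause 2: 2 positive lit(s) -> not Horn
Clause 3: 2 positive lit(s) -> not Horn
Clause 4: 0 positive lit(s) -> Horn
Clause 5: 2 positive lit(s) -> not Horn
Total Horn clauses = 1.

1


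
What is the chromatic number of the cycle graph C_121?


An odd cycle cannot be 2-colored: alternating two colors around the cycle returns to the start with a conflict.
Since 121 is odd, three colors are required (and three suffice).
Chromatic number = 3.

3


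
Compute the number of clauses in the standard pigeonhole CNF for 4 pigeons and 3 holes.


The PHP encoding has two parts:
1) At-least-one-hole clauses: 4 (one per pigeon, each with 3 literals).
2) At-most-one-pigeon-per-hole clauses: 3 holes * C(4,2) = 3 * 6 = 18.
Total clauses = 4 + 18 = 22.

22


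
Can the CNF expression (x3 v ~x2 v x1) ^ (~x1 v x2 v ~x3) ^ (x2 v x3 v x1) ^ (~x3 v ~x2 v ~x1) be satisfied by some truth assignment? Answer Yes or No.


Check all 8 possible truth assignments.
Number of satisfying assignments found: 4.
The formula is satisfiable.

Yes


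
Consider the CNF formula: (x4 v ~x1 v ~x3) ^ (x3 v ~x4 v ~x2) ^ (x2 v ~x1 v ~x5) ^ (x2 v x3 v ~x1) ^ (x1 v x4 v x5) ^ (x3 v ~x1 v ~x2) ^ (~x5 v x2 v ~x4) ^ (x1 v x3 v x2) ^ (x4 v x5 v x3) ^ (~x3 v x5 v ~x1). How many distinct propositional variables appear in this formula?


Identify each distinct variable in the formula.
Variables found: x1, x2, x3, x4, x5.
Total distinct variables = 5.

5


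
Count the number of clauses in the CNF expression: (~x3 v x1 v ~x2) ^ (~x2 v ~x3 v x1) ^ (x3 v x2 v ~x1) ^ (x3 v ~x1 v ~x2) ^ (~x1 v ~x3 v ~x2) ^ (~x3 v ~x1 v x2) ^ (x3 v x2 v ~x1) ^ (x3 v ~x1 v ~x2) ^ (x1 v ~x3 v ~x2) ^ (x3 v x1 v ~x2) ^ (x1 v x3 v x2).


Each group enclosed in parentheses joined by ^ is one clause.
Counting the conjuncts: 11 clauses.

11


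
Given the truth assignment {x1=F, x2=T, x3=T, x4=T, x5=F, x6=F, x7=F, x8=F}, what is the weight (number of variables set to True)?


The weight is the number of variables assigned True.
True variables: x2, x3, x4.
Weight = 3.

3


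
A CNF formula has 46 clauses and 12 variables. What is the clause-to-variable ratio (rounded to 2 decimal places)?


Clause-to-variable ratio = clauses / variables.
46 / 12 = 3.83.

3.83


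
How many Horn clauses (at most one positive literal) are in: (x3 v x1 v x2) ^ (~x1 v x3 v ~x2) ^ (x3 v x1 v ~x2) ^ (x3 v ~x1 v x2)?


A Horn clause has at most one positive literal.
Clause 1: 3 positive lit(s) -> not Horn
Clause 2: 1 positive lit(s) -> Horn
Clause 3: 2 positive lit(s) -> not Horn
Clause 4: 2 positive lit(s) -> not Horn
Total Horn clauses = 1.

1


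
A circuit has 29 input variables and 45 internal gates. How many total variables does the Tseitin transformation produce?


The Tseitin transformation introduces one auxiliary variable per gate.
Total variables = inputs + gates = 29 + 45 = 74.

74


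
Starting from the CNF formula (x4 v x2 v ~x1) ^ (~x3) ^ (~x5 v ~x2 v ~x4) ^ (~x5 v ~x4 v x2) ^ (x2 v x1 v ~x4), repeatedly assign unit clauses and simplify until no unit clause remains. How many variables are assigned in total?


Unit propagation repeatedly assigns the literal in any unit clause, then simplifies.
Assignments in order: x3 = F.
No further unit clauses remain.
Total variables assigned = 1.

1


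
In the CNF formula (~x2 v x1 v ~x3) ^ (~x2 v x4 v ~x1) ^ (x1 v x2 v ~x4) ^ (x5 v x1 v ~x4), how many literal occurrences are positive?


Scan each clause for unnegated literals.
Clause 1: 1 positive; Clause 2: 1 positive; Clause 3: 2 positive; Clause 4: 2 positive.
Total positive literal occurrences = 6.

6


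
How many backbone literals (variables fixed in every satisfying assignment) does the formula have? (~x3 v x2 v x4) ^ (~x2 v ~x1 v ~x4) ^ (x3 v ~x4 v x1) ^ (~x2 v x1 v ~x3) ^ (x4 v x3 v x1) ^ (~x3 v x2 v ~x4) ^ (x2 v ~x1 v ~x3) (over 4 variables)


Find all satisfying assignments: 4 model(s).
Check which variables have the same value in every model.
Fixed variables: x1=T.
Backbone size = 1.

1


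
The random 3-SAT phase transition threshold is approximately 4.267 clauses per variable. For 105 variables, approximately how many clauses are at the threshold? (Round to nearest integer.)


The 3-SAT phase transition occurs at approximately 4.267 clauses per variable.
m = 4.267 * 105 = 448.035.
Rounded to nearest integer: 448.

448


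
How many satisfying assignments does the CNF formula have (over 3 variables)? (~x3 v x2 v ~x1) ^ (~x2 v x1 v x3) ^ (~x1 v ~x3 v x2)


Enumerate all 8 truth assignments over 3 variables.
Test each against every clause.
Satisfying assignments found: 6.

6


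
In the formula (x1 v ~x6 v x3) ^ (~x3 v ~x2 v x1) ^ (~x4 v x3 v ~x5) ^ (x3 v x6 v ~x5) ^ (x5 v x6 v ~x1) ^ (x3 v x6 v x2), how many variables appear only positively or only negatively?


A pure literal appears in only one polarity across all clauses.
Pure literals: x4 (negative only).
Count = 1.

1


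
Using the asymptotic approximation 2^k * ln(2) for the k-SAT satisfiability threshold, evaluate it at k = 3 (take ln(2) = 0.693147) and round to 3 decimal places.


Using the asymptotic formula: threshold ~ 2^k * ln(2).
2^3 = 8.
8 * 0.693147 = 5.545.

5.545


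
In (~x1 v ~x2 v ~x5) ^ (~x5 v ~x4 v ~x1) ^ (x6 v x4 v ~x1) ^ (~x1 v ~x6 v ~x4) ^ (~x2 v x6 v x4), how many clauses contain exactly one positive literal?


A definite clause has exactly one positive literal.
Clause 1: 0 positive -> not definite
Clause 2: 0 positive -> not definite
Clause 3: 2 positive -> not definite
Clause 4: 0 positive -> not definite
Clause 5: 2 positive -> not definite
Definite clause count = 0.

0


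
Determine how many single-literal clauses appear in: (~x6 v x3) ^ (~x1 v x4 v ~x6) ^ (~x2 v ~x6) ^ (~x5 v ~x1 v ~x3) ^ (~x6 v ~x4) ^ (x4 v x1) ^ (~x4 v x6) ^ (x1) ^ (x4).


A unit clause contains exactly one literal.
Unit clauses found: (x1), (x4).
Count = 2.

2


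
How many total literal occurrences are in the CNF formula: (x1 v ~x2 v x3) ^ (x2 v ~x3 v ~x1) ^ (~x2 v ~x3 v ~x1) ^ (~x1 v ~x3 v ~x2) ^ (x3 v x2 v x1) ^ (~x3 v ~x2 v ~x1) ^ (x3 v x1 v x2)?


Clause lengths: 3, 3, 3, 3, 3, 3, 3.
Sum = 3 + 3 + 3 + 3 + 3 + 3 + 3 = 21.

21


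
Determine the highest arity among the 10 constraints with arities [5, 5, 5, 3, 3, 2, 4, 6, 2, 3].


The arities are: 5, 5, 5, 3, 3, 2, 4, 6, 2, 3.
Scan for the maximum value.
Maximum arity = 6.

6


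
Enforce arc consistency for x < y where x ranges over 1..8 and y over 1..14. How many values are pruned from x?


For the constraint x < y, x needs a supporting value in y's domain.
x can be at most 13 (one less than y's maximum).
Valid x values from domain: 8 out of 8.
Pruned = 8 - 8 = 0.

0


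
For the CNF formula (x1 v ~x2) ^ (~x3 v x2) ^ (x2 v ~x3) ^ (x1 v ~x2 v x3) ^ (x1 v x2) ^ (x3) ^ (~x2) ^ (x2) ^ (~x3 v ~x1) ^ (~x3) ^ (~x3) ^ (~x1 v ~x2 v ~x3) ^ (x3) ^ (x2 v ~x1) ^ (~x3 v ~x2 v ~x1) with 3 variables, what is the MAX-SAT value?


Enumerate all 8 truth assignments.
For each, count how many of the 15 clauses are satisfied.
The formula is not fully satisfiable, so the maximum is below 15.
Maximum simultaneously satisfiable clauses = 12.

12


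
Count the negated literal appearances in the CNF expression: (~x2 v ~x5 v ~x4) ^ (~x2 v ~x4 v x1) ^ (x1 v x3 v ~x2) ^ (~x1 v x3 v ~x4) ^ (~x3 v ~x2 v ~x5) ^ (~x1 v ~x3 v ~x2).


Scan each clause for negated literals.
Clause 1: 3 negative; Clause 2: 2 negative; Clause 3: 1 negative; Clause 4: 2 negative; Clause 5: 3 negative; Clause 6: 3 negative.
Total negative literal occurrences = 14.

14


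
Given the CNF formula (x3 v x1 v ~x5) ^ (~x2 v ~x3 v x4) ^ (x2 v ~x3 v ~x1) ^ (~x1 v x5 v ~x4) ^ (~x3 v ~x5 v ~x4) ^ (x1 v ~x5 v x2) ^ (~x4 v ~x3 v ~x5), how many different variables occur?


Identify each distinct variable in the formula.
Variables found: x1, x2, x3, x4, x5.
Total distinct variables = 5.

5


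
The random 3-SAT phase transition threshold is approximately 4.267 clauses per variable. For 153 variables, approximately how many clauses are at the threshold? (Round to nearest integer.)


The 3-SAT phase transition occurs at approximately 4.267 clauses per variable.
m = 4.267 * 153 = 652.851.
Rounded to nearest integer: 653.

653


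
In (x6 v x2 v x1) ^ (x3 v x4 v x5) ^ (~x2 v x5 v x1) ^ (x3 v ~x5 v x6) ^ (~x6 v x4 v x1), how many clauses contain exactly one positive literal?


A definite clause has exactly one positive literal.
Clause 1: 3 positive -> not definite
Clause 2: 3 positive -> not definite
Clause 3: 2 positive -> not definite
Clause 4: 2 positive -> not definite
Clause 5: 2 positive -> not definite
Definite clause count = 0.

0


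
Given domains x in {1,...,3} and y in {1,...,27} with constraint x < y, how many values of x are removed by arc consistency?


For the constraint x < y, x needs a supporting value in y's domain.
x can be at most 26 (one less than y's maximum).
Valid x values from domain: 3 out of 3.
Pruned = 3 - 3 = 0.

0


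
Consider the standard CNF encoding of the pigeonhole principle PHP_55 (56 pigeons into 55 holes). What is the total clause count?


The PHP encoding has two parts:
1) At-least-one-hole clauses: 56 (one per pigeon, each with 55 literals).
2) At-most-one-pigeon-per-hole clauses: 55 holes * C(56,2) = 55 * 1540 = 84700.
Total clauses = 56 + 84700 = 84756.

84756


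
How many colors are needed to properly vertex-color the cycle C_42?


A cycle on an even number of vertices is bipartite: alternate two colors around the cycle.
Since 42 is even, two colors suffice, and at least two are needed because the graph has edges.
Chromatic number = 2.

2


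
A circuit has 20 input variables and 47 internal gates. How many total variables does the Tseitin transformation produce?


The Tseitin transformation introduces one auxiliary variable per gate.
Total variables = inputs + gates = 20 + 47 = 67.

67


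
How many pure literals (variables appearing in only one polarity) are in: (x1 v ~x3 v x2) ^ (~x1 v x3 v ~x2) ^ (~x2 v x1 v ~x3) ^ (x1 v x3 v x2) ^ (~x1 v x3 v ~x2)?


A pure literal appears in only one polarity across all clauses.
No pure literals found.
Count = 0.

0


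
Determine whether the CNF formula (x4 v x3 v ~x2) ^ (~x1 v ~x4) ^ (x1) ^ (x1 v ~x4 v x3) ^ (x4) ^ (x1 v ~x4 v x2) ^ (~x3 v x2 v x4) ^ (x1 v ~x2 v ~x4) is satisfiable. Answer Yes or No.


Check all 16 possible truth assignments.
Number of satisfying assignments found: 0.
The formula is unsatisfiable.

No


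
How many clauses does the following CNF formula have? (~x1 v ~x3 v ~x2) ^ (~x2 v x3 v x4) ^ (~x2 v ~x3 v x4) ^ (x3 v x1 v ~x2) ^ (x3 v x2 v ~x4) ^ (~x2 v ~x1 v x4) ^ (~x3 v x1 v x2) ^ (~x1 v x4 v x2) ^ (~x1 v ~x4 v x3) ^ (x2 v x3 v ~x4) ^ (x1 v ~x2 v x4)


Each group enclosed in parentheses joined by ^ is one clause.
Counting the conjuncts: 11 clauses.

11


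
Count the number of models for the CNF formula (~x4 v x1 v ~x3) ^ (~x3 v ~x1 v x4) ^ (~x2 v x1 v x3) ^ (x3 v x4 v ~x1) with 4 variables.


Enumerate all 16 truth assignments over 4 variables.
Test each against every clause.
Satisfying assignments found: 8.

8


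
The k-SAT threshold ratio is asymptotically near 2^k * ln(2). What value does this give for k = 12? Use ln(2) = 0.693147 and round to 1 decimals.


Using the asymptotic formula: threshold ~ 2^k * ln(2).
2^12 = 4096.
4096 * 0.693147 = 2839.1.

2839.1


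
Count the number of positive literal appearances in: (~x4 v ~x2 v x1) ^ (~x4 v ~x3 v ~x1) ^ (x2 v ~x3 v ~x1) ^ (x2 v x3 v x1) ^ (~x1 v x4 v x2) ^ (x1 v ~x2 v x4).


Scan each clause for unnegated literals.
Clause 1: 1 positive; Clause 2: 0 positive; Clause 3: 1 positive; Clause 4: 3 positive; Clause 5: 2 positive; Clause 6: 2 positive.
Total positive literal occurrences = 9.

9


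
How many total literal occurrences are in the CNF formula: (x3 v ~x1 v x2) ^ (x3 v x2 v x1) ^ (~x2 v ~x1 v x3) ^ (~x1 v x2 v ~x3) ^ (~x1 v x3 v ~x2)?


Clause lengths: 3, 3, 3, 3, 3.
Sum = 3 + 3 + 3 + 3 + 3 = 15.

15


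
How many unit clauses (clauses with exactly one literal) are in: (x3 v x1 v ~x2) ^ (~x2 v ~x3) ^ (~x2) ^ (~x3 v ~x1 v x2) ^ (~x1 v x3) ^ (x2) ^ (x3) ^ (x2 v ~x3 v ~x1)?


A unit clause contains exactly one literal.
Unit clauses found: (~x2), (x2), (x3).
Count = 3.

3


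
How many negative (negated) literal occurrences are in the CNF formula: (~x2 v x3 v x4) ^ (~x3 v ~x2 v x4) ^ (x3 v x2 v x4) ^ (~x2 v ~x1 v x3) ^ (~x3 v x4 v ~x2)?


Scan each clause for negated literals.
Clause 1: 1 negative; Clause 2: 2 negative; Clause 3: 0 negative; Clause 4: 2 negative; Clause 5: 2 negative.
Total negative literal occurrences = 7.

7


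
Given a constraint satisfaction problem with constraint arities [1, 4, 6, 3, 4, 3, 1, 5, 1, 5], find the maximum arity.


The arities are: 1, 4, 6, 3, 4, 3, 1, 5, 1, 5.
Scan for the maximum value.
Maximum arity = 6.

6


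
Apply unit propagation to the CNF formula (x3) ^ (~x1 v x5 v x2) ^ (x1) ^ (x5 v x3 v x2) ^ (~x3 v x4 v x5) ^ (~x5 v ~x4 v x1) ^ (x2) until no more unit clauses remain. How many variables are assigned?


Unit propagation repeatedly assigns the literal in any unit clause, then simplifies.
Assignments in order: x3 = T, x1 = T, x2 = T.
No further unit clauses remain.
Total variables assigned = 3.

3


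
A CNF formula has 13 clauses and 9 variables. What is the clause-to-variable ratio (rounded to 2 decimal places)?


Clause-to-variable ratio = clauses / variables.
13 / 9 = 1.44.

1.44


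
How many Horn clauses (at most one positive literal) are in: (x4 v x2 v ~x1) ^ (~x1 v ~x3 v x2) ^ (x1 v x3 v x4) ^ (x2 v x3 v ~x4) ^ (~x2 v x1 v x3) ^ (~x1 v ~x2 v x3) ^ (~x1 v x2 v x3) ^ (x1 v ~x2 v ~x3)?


A Horn clause has at most one positive literal.
Clause 1: 2 positive lit(s) -> not Horn
Clause 2: 1 positive lit(s) -> Horn
Clause 3: 3 positive lit(s) -> not Horn
Clause 4: 2 positive lit(s) -> not Horn
Clause 5: 2 positive lit(s) -> not Horn
Clause 6: 1 positive lit(s) -> Horn
Clause 7: 2 positive lit(s) -> not Horn
Clause 8: 1 positive lit(s) -> Horn
Total Horn clauses = 3.

3


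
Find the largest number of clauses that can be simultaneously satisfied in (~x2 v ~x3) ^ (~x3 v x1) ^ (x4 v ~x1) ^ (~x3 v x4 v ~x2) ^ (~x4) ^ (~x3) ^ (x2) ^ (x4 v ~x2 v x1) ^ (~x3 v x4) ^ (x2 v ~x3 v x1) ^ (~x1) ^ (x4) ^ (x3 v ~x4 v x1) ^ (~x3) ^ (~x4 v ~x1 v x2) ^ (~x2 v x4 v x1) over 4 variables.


Enumerate all 16 truth assignments.
For each, count how many of the 16 clauses are satisfied.
The formula is not fully satisfiable, so the maximum is below 16.
Maximum simultaneously satisfiable clauses = 14.

14


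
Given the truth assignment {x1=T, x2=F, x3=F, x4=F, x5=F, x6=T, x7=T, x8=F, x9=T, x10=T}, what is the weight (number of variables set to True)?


The weight is the number of variables assigned True.
True variables: x1, x6, x7, x9, x10.
Weight = 5.

5


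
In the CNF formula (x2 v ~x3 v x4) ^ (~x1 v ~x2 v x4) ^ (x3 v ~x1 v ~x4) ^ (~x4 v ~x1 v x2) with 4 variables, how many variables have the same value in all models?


Find all satisfying assignments: 9 model(s).
Check which variables have the same value in every model.
No variable is fixed across all models.
Backbone size = 0.

0


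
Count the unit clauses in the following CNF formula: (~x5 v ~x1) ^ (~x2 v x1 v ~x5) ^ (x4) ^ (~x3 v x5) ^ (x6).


A unit clause contains exactly one literal.
Unit clauses found: (x4), (x6).
Count = 2.

2


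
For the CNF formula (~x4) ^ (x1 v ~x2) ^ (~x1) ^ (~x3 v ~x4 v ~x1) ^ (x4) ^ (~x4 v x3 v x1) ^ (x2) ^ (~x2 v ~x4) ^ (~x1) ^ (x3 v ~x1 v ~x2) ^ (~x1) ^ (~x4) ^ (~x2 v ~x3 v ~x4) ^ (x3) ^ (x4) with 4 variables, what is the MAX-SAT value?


Enumerate all 16 truth assignments.
For each, count how many of the 15 clauses are satisfied.
The formula is not fully satisfiable, so the maximum is below 15.
Maximum simultaneously satisfiable clauses = 12.

12


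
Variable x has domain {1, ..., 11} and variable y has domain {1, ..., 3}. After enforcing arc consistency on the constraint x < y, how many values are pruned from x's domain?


For the constraint x < y, x needs a supporting value in y's domain.
x can be at most 2 (one less than y's maximum).
Valid x values from domain: 2 out of 11.
Pruned = 11 - 2 = 9.

9


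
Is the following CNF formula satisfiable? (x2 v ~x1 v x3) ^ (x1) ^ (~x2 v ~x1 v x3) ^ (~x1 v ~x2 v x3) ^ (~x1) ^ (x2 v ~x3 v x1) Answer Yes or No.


Check all 8 possible truth assignments.
Number of satisfying assignments found: 0.
The formula is unsatisfiable.

No


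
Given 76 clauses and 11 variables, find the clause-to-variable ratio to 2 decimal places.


Clause-to-variable ratio = clauses / variables.
76 / 11 = 6.91.

6.91


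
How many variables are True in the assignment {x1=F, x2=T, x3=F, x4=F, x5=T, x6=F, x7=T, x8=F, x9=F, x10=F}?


The weight is the number of variables assigned True.
True variables: x2, x5, x7.
Weight = 3.

3


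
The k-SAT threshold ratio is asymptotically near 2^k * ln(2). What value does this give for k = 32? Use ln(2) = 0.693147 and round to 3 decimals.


Using the asymptotic formula: threshold ~ 2^k * ln(2).
2^32 = 4294967296.
4294967296 * 0.693147 = 2977043696.321.

2977043696.321


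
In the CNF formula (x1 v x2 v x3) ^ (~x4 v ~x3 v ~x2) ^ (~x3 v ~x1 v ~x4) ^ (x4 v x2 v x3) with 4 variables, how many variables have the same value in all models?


Find all satisfying assignments: 10 model(s).
Check which variables have the same value in every model.
No variable is fixed across all models.
Backbone size = 0.

0


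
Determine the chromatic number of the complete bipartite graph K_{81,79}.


K_{81,79} is bipartite by definition: the two parts are independent sets, with every edge crossing between them.
Color all vertices in one part with color 1 and all vertices in the other part with color 2.
Since the graph has at least one edge, one color does not suffice.
Chromatic number = 2.

2


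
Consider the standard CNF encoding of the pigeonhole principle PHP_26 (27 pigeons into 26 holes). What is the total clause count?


The PHP encoding has two parts:
1) At-least-one-hole clauses: 27 (one per pigeon, each with 26 literals).
2) At-most-one-pigeon-per-hole clauses: 26 holes * C(27,2) = 26 * 351 = 9126.
Total clauses = 27 + 9126 = 9153.

9153


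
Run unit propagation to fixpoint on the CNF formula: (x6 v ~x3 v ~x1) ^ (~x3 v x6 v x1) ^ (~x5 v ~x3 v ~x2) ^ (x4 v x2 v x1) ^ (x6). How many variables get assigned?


Unit propagation repeatedly assigns the literal in any unit clause, then simplifies.
Assignments in order: x6 = T.
No further unit clauses remain.
Total variables assigned = 1.

1


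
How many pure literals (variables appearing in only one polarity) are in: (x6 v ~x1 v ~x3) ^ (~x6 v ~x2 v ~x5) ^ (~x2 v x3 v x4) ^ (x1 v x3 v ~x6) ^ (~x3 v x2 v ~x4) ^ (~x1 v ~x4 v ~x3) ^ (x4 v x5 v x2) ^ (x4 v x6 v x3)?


A pure literal appears in only one polarity across all clauses.
No pure literals found.
Count = 0.

0


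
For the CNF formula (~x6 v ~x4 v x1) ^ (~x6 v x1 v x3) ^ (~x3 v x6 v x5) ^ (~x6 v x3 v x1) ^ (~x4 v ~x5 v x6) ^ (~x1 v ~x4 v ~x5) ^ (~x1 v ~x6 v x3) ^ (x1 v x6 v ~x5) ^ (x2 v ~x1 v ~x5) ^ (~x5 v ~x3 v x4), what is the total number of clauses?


Each group enclosed in parentheses joined by ^ is one clause.
Counting the conjuncts: 10 clauses.

10


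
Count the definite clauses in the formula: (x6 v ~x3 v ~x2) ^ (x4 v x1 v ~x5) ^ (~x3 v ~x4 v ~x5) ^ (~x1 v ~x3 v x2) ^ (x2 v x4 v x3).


A definite clause has exactly one positive literal.
Clause 1: 1 positive -> definite
Clause 2: 2 positive -> not definite
Clause 3: 0 positive -> not definite
Clause 4: 1 positive -> definite
Clause 5: 3 positive -> not definite
Definite clause count = 2.

2


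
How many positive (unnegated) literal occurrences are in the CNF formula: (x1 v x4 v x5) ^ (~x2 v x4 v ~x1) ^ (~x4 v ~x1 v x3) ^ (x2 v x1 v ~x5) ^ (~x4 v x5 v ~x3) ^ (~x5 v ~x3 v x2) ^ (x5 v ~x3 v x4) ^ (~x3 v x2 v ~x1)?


Scan each clause for unnegated literals.
Clause 1: 3 positive; Clause 2: 1 positive; Clause 3: 1 positive; Clause 4: 2 positive; Clause 5: 1 positive; Clause 6: 1 positive; Clause 7: 2 positive; Clause 8: 1 positive.
Total positive literal occurrences = 12.

12


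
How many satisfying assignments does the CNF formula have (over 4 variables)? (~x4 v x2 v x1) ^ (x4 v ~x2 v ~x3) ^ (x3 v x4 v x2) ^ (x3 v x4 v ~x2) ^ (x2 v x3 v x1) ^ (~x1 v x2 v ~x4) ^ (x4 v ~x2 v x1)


Enumerate all 16 truth assignments over 4 variables.
Test each against every clause.
Satisfying assignments found: 6.

6


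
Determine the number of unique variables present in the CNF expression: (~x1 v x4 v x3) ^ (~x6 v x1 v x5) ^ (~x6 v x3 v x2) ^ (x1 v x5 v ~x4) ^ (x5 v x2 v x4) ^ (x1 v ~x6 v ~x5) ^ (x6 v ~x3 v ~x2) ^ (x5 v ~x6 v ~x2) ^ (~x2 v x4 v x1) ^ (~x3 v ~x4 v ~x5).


Identify each distinct variable in the formula.
Variables found: x1, x2, x3, x4, x5, x6.
Total distinct variables = 6.

6


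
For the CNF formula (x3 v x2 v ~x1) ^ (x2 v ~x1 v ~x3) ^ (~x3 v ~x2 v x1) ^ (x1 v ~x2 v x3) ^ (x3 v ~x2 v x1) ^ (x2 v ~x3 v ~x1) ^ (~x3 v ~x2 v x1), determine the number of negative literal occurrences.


Scan each clause for negated literals.
Clause 1: 1 negative; Clause 2: 2 negative; Clause 3: 2 negative; Clause 4: 1 negative; Clause 5: 1 negative; Clause 6: 2 negative; Clause 7: 2 negative.
Total negative literal occurrences = 11.

11


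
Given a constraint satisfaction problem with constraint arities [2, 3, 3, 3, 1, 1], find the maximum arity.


The arities are: 2, 3, 3, 3, 1, 1.
Scan for the maximum value.
Maximum arity = 3.

3


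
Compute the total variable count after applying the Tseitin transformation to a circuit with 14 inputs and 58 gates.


The Tseitin transformation introduces one auxiliary variable per gate.
Total variables = inputs + gates = 14 + 58 = 72.

72


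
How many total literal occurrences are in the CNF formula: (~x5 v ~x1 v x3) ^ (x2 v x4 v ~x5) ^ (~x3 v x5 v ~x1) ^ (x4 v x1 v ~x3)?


Clause lengths: 3, 3, 3, 3.
Sum = 3 + 3 + 3 + 3 = 12.

12


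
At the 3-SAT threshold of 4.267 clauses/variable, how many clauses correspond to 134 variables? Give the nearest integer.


The 3-SAT phase transition occurs at approximately 4.267 clauses per variable.
m = 4.267 * 134 = 571.778.
Rounded to nearest integer: 572.

572


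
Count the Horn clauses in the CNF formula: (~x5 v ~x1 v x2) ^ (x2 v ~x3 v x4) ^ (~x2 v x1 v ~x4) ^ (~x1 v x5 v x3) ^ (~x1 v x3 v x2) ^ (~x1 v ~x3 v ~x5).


A Horn clause has at most one positive literal.
Clause 1: 1 positive lit(s) -> Horn
Clause 2: 2 positive lit(s) -> not Horn
Clause 3: 1 positive lit(s) -> Horn
Clause 4: 2 positive lit(s) -> not Horn
Clause 5: 2 positive lit(s) -> not Horn
Clause 6: 0 positive lit(s) -> Horn
Total Horn clauses = 3.

3


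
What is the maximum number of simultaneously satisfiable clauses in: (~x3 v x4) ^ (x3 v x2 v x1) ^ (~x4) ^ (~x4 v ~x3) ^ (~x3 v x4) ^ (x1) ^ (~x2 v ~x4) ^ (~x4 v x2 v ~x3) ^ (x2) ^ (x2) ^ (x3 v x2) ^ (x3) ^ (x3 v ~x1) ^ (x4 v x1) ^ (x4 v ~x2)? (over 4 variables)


Enumerate all 16 truth assignments.
For each, count how many of the 15 clauses are satisfied.
The formula is not fully satisfiable, so the maximum is below 15.
Maximum simultaneously satisfiable clauses = 12.

12


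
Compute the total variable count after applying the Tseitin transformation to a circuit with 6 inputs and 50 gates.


The Tseitin transformation introduces one auxiliary variable per gate.
Total variables = inputs + gates = 6 + 50 = 56.

56


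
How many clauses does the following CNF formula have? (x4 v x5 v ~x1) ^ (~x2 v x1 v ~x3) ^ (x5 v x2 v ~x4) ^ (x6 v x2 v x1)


Each group enclosed in parentheses joined by ^ is one clause.
Counting the conjuncts: 4 clauses.

4


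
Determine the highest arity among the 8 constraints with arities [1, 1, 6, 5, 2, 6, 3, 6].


The arities are: 1, 1, 6, 5, 2, 6, 3, 6.
Scan for the maximum value.
Maximum arity = 6.

6


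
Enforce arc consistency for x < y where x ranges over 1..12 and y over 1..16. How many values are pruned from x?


For the constraint x < y, x needs a supporting value in y's domain.
x can be at most 15 (one less than y's maximum).
Valid x values from domain: 12 out of 12.
Pruned = 12 - 12 = 0.

0


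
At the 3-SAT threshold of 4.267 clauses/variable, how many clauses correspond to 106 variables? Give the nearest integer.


The 3-SAT phase transition occurs at approximately 4.267 clauses per variable.
m = 4.267 * 106 = 452.302.
Rounded to nearest integer: 452.

452


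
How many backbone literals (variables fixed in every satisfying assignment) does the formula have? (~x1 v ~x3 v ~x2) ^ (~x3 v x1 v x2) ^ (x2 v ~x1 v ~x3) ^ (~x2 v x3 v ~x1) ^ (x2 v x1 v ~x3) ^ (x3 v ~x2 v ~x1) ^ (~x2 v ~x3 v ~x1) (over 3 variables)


Find all satisfying assignments: 4 model(s).
Check which variables have the same value in every model.
No variable is fixed across all models.
Backbone size = 0.

0


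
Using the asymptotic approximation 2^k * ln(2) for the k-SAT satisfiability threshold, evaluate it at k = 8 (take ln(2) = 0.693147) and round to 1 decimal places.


Using the asymptotic formula: threshold ~ 2^k * ln(2).
2^8 = 256.
256 * 0.693147 = 177.4.

177.4


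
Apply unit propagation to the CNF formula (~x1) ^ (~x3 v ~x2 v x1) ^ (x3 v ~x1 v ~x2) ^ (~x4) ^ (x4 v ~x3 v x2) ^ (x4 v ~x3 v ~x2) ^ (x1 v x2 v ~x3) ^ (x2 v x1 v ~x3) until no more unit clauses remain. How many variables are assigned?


Unit propagation repeatedly assigns the literal in any unit clause, then simplifies.
Assignments in order: x1 = F, x4 = F.
No further unit clauses remain.
Total variables assigned = 2.

2


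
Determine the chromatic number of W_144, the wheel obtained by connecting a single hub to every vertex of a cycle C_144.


W_144 consists of the cycle C_144 together with a hub vertex adjacent to every cycle vertex.
The cycle C_144 needs 2 colors (even cycle -> 2).
The hub is adjacent to every cycle vertex, so it must receive a new color distinct from all of them.
Chromatic number = 2 + 1 = 3.

3


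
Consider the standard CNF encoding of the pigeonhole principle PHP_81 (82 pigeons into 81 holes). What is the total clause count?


The PHP encoding has two parts:
1) At-least-one-hole clauses: 82 (one per pigeon, each with 81 literals).
2) At-most-one-pigeon-per-hole clauses: 81 holes * C(82,2) = 81 * 3321 = 269001.
Total clauses = 82 + 269001 = 269083.

269083


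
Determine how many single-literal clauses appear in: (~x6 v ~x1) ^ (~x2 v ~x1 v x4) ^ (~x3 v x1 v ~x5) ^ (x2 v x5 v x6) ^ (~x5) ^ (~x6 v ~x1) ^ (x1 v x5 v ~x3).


A unit clause contains exactly one literal.
Unit clauses found: (~x5).
Count = 1.

1


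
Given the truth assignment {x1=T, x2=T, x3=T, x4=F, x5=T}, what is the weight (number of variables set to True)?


The weight is the number of variables assigned True.
True variables: x1, x2, x3, x5.
Weight = 4.

4


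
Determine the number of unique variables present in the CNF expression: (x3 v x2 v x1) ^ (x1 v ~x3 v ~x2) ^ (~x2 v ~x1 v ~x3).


Identify each distinct variable in the formula.
Variables found: x1, x2, x3.
Total distinct variables = 3.

3


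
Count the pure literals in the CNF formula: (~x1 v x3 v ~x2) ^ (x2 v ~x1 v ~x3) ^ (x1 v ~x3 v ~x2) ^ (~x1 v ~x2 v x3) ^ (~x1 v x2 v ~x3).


A pure literal appears in only one polarity across all clauses.
No pure literals found.
Count = 0.

0


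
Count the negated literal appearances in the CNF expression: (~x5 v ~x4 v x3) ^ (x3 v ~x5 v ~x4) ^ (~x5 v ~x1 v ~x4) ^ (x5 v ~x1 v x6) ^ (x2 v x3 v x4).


Scan each clause for negated literals.
Clause 1: 2 negative; Clause 2: 2 negative; Clause 3: 3 negative; Clause 4: 1 negative; Clause 5: 0 negative.
Total negative literal occurrences = 8.

8


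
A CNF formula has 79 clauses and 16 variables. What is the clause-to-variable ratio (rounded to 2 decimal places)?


Clause-to-variable ratio = clauses / variables.
79 / 16 = 4.94.

4.94


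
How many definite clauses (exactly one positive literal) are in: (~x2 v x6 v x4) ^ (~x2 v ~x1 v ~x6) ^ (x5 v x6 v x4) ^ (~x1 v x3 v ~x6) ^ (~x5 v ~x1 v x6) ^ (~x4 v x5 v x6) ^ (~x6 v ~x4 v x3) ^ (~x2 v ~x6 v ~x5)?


A definite clause has exactly one positive literal.
Clause 1: 2 positive -> not definite
Clause 2: 0 positive -> not definite
Clause 3: 3 positive -> not definite
Clause 4: 1 positive -> definite
Clause 5: 1 positive -> definite
Clause 6: 2 positive -> not definite
Clause 7: 1 positive -> definite
Clause 8: 0 positive -> not definite
Definite clause count = 3.

3


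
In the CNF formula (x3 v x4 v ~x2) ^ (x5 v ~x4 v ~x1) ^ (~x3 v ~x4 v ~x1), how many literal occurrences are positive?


Scan each clause for unnegated literals.
Clause 1: 2 positive; Clause 2: 1 positive; Clause 3: 0 positive.
Total positive literal occurrences = 3.

3


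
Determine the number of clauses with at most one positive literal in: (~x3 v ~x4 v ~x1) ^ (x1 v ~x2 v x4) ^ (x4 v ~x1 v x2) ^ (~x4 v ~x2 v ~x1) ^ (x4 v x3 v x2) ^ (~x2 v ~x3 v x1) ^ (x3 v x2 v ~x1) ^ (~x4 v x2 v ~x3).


A Horn clause has at most one positive literal.
Clause 1: 0 positive lit(s) -> Horn
Clause 2: 2 positive lit(s) -> not Horn
Clause 3: 2 positive lit(s) -> not Horn
Clause 4: 0 positive lit(s) -> Horn
Clause 5: 3 positive lit(s) -> not Horn
Clause 6: 1 positive lit(s) -> Horn
Clause 7: 2 positive lit(s) -> not Horn
Clause 8: 1 positive lit(s) -> Horn
Total Horn clauses = 4.

4


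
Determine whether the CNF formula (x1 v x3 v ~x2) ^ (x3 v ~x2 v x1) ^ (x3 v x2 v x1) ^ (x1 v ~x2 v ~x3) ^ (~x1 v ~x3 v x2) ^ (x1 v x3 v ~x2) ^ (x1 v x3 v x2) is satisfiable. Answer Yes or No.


Check all 8 possible truth assignments.
Number of satisfying assignments found: 4.
The formula is satisfiable.

Yes


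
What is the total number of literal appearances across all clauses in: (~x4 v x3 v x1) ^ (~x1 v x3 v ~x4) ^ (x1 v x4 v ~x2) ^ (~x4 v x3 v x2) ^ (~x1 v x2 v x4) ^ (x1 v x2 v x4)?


Clause lengths: 3, 3, 3, 3, 3, 3.
Sum = 3 + 3 + 3 + 3 + 3 + 3 = 18.

18


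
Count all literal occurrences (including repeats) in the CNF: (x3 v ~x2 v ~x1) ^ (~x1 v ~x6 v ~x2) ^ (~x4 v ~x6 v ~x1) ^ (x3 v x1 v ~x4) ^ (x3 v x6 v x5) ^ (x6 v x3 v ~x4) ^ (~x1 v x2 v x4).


Clause lengths: 3, 3, 3, 3, 3, 3, 3.
Sum = 3 + 3 + 3 + 3 + 3 + 3 + 3 = 21.

21


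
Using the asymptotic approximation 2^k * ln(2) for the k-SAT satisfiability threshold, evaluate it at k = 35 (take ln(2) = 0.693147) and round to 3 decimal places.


Using the asymptotic formula: threshold ~ 2^k * ln(2).
2^35 = 34359738368.
34359738368 * 0.693147 = 23816349570.564.

23816349570.564


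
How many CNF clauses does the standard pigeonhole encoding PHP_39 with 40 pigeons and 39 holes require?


The PHP encoding has two parts:
1) At-least-one-hole clauses: 40 (one per pigeon, each with 39 literals).
2) At-most-one-pigeon-per-hole clauses: 39 holes * C(40,2) = 39 * 780 = 30420.
Total clauses = 40 + 30420 = 30460.

30460


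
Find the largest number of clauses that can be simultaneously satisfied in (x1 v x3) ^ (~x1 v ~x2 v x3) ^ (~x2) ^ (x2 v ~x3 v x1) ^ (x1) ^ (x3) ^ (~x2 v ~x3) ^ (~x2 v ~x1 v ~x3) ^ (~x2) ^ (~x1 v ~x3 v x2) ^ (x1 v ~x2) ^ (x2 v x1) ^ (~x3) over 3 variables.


Enumerate all 8 truth assignments.
For each, count how many of the 13 clauses are satisfied.
The formula is not fully satisfiable, so the maximum is below 13.
Maximum simultaneously satisfiable clauses = 12.

12


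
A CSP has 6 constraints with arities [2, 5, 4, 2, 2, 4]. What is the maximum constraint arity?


The arities are: 2, 5, 4, 2, 2, 4.
Scan for the maximum value.
Maximum arity = 5.

5


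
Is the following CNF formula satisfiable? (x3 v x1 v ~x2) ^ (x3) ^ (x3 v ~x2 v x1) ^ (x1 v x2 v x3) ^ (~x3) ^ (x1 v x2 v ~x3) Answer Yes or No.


Check all 8 possible truth assignments.
Number of satisfying assignments found: 0.
The formula is unsatisfiable.

No


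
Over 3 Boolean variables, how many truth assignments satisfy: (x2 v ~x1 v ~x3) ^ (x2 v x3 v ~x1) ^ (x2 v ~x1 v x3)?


Enumerate all 8 truth assignments over 3 variables.
Test each against every clause.
Satisfying assignments found: 6.

6


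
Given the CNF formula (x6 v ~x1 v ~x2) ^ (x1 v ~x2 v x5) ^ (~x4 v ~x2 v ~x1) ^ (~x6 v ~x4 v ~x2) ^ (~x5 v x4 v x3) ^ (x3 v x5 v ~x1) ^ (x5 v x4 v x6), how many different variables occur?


Identify each distinct variable in the formula.
Variables found: x1, x2, x3, x4, x5, x6.
Total distinct variables = 6.

6


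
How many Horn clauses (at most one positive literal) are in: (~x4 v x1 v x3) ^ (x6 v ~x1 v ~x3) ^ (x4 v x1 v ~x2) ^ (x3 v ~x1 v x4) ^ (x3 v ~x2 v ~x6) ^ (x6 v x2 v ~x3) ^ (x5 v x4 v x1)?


A Horn clause has at most one positive literal.
Clause 1: 2 positive lit(s) -> not Horn
Clause 2: 1 positive lit(s) -> Horn
Clause 3: 2 positive lit(s) -> not Horn
Clause 4: 2 positive lit(s) -> not Horn
Clause 5: 1 positive lit(s) -> Horn
Clause 6: 2 positive lit(s) -> not Horn
Clause 7: 3 positive lit(s) -> not Horn
Total Horn clauses = 2.

2
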